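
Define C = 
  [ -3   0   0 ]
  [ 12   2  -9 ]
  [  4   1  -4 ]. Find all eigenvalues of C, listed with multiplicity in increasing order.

Characteristic polynomial: p(s) = s^3 + 5s^2 + 7s + 3 = (s + 1)^2(s + 3).
Roots (with multiplicity): -3, -1, -1.

-3, -1, -1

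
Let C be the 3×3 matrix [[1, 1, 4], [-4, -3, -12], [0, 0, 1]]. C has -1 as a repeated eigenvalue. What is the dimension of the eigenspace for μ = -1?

1

C + 1I = [[2, 1, 4], [-4, -2, -12], [0, 0, 2]].
This matrix has rank 2, so its null space has dimension 3 − 2 = 1.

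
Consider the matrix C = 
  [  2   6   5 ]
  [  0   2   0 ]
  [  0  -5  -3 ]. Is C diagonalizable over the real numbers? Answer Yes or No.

Characteristic polynomial: p(t) = t^3 - t^2 - 8t + 12 = (t - 2)^2(t + 3).
t = 2 has algebraic multiplicity 2; rank(C − 2I) = 2, so geometric multiplicity = 1.
Geometric multiplicity < algebraic multiplicity, so C is not diagonalizable.

No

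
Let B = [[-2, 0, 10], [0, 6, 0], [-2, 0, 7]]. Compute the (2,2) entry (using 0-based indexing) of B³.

Characteristic polynomial: λ^3 - 11λ^2 + 36λ - 36 = (λ - 6)(λ - 3)(λ - 2), so the eigenvalues are 2, 3, 6.
λ=3: eigenvector (2, 0, 1).
λ=6: eigenvector (0, 1, 0).
λ=2: eigenvector (5, 0, 2).
P = [[2, 0, 5], [0, 1, 0], [1, 0, 2]], D = diag(3, 6, 2), P⁻¹ = [[-2, 0, 5], [0, 1, 0], [1, 0, -2]].
B³ = P·diag(27, 216, 8)·P⁻¹ = [[-68, 0, 190], [0, 216, 0], [-38, 0, 103]].
The requested entry is 103.

103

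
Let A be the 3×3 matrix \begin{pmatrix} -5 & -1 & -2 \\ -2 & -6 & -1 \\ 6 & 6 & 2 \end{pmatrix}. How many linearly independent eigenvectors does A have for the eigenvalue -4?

A + 4I = [[-1, -1, -2], [-2, -2, -1], [6, 6, 6]].
This matrix has rank 2, so its null space has dimension 3 − 2 = 1.

1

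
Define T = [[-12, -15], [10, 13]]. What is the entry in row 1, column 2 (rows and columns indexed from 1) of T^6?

Characteristic polynomial: μ^2 - μ - 6 = (μ - 3)(μ + 2), so the eigenvalues are -2, 3.
μ=-2: eigenvector (3, -2).
μ=3: eigenvector (-1, 1).
P = [[3, -1], [-2, 1]], D = diag(-2, 3), P⁻¹ = [[1, 1], [2, 3]].
T⁶ = P·diag(64, 729)·P⁻¹ = [[-1266, -1995], [1330, 2059]].
The requested entry is -1995.

-1995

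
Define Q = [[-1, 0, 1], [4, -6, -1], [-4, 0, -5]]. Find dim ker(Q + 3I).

1

Q + 3I = [[2, 0, 1], [4, -3, -1], [-4, 0, -2]].
This matrix has rank 2, so its null space has dimension 3 − 2 = 1.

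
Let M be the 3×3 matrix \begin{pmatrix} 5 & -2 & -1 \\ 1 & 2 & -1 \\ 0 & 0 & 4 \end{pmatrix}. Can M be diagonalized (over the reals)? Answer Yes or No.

Characteristic polynomial: p(μ) = μ^3 - 11μ^2 + 40μ - 48 = (μ - 4)^2(μ - 3).
μ = 4 has algebraic multiplicity 2; rank(M − 4I) = 1, so geometric multiplicity = 2.
Every eigenvalue has geometric = algebraic multiplicity, so M is diagonalizable.

Yes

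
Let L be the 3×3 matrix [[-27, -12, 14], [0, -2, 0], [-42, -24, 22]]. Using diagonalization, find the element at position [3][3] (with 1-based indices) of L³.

652

Characteristic polynomial: t^3 + 7t^2 + 4t - 12 = (t - 1)(t + 2)(t + 6), so the eigenvalues are -6, -2, 1.
t=-6: eigenvector (-2, 0, -3).
t=-2: eigenvector (4, 1, 8).
t=1: eigenvector (1, 0, 2).
P = [[-2, 4, 1], [0, 1, 0], [-3, 8, 2]], D = diag(-6, -2, 1), P⁻¹ = [[-2, 0, 1], [0, 1, 0], [-3, -4, 2]].
L³ = P·diag(-216, -8, 1)·P⁻¹ = [[-867, -36, 434], [0, -8, 0], [-1302, -72, 652]].
The requested entry is 652.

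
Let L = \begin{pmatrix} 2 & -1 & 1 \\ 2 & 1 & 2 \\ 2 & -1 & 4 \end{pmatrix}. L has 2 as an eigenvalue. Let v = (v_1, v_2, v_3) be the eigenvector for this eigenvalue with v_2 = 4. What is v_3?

4

L − 2I = [[0, -1, 1], [2, -1, 2], [2, -1, 2]].
Solving (L − 2I)v = 0 gives the eigenspace spanned by (-2, 4, 4).
With v_2 = 4, v = (-2, 4, 4), so v_3 = 4.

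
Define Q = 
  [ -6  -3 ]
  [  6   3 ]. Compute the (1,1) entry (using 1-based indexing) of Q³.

Characteristic polynomial: s^2 + 3s = s(s + 3), so the eigenvalues are -3, 0.
s=0: eigenvector (-1, 2).
s=-3: eigenvector (-1, 1).
P = [[-1, -1], [2, 1]], D = diag(0, -3), P⁻¹ = [[1, 1], [-2, -1]].
Q³ = P·diag(0, -27)·P⁻¹ = [[-54, -27], [54, 27]].
The requested entry is -54.

-54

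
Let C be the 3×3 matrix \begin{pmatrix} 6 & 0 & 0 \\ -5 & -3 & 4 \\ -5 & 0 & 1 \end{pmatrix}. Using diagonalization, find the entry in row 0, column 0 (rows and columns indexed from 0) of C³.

Characteristic polynomial: r^3 - 4r^2 - 15r + 18 = (r - 6)(r - 1)(r + 3), so the eigenvalues are -3, 1, 6.
r=1: eigenvector (0, 1, 1).
r=-3: eigenvector (0, 1, 0).
r=6: eigenvector (-1, 1, 1).
P = [[0, 0, -1], [1, 1, 1], [1, 0, 1]], D = diag(1, -3, 6), P⁻¹ = [[1, 0, 1], [0, 1, -1], [-1, 0, 0]].
C³ = P·diag(1, -27, 216)·P⁻¹ = [[216, 0, 0], [-215, -27, 28], [-215, 0, 1]].
The requested entry is 216.

216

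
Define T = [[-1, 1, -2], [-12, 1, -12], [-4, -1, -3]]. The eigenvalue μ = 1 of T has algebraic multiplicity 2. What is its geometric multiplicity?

1

T − 1I = [[-2, 1, -2], [-12, 0, -12], [-4, -1, -4]].
This matrix has rank 2, so its null space has dimension 3 − 2 = 1.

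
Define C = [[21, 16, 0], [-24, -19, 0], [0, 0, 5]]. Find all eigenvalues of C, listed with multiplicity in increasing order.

Characteristic polynomial: p(μ) = μ^3 - 7μ^2 - 5μ + 75 = (μ - 5)^2(μ + 3).
Roots (with multiplicity): -3, 5, 5.

-3, 5, 5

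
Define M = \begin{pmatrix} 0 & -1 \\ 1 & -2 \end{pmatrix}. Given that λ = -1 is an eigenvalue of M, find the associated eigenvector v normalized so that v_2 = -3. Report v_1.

M + 1I = [[1, -1], [1, -1]].
Solving (M + 1I)v = 0 gives the eigenspace spanned by (-3, -3).
With v_2 = -3, v = (-3, -3), so v_1 = -3.

-3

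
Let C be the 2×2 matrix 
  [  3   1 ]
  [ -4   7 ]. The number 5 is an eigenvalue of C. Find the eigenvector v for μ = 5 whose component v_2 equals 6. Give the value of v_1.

C − 5I = [[-2, 1], [-4, 2]].
Solving (C − 5I)v = 0 gives the eigenspace spanned by (3, 6).
With v_2 = 6, v = (3, 6), so v_1 = 3.

3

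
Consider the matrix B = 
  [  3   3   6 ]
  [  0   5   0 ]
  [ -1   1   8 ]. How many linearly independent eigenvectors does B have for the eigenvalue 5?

1

B − 5I = [[-2, 3, 6], [0, 0, 0], [-1, 1, 3]].
This matrix has rank 2, so its null space has dimension 3 − 2 = 1.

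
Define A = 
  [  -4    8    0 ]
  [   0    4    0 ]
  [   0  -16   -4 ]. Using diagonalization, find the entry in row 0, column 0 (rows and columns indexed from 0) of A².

Characteristic polynomial: r^3 + 4r^2 - 16r - 64 = (r - 4)(r + 4)^2, so the eigenvalues are -4, -4, 4.
r=4: eigenvector (1, 1, -2).
r=-4: eigenvector (1, 0, 0).
r=-4: eigenvector (-2, 0, 1).
P = [[1, 1, -2], [1, 0, 0], [-2, 0, 1]], D = diag(4, -4, -4), P⁻¹ = [[0, 1, 0], [1, 3, 2], [0, 2, 1]].
A² = P·diag(16, 16, 16)·P⁻¹ = [[16, 0, 0], [0, 16, 0], [0, 0, 16]].
The requested entry is 16.

16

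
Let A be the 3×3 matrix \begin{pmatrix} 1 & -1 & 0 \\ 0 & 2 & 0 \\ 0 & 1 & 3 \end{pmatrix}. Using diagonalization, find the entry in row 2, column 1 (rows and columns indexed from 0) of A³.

Characteristic polynomial: t^3 - 6t^2 + 11t - 6 = (t - 3)(t - 2)(t - 1), so the eigenvalues are 1, 2, 3.
t=3: eigenvector (0, 0, 1).
t=2: eigenvector (-1, 1, -1).
t=1: eigenvector (1, 0, 0).
P = [[0, -1, 1], [0, 1, 0], [1, -1, 0]], D = diag(3, 2, 1), P⁻¹ = [[0, 1, 1], [0, 1, 0], [1, 1, 0]].
A³ = P·diag(27, 8, 1)·P⁻¹ = [[1, -7, 0], [0, 8, 0], [0, 19, 27]].
The requested entry is 19.

19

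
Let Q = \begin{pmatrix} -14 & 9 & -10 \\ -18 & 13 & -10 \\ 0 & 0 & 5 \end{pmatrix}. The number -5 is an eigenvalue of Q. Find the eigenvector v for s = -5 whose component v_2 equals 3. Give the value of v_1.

3

Q + 5I = [[-9, 9, -10], [-18, 18, -10], [0, 0, 10]].
Solving (Q + 5I)v = 0 gives the eigenspace spanned by (3, 3, 0).
With v_2 = 3, v = (3, 3, 0), so v_1 = 3.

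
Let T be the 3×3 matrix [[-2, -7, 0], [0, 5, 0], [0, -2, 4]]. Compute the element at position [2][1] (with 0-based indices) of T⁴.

Characteristic polynomial: s^3 - 7s^2 + 2s + 40 = (s - 5)(s - 4)(s + 2), so the eigenvalues are -2, 4, 5.
s=4: eigenvector (0, 0, 1).
s=5: eigenvector (-1, 1, -2).
s=-2: eigenvector (1, 0, 0).
P = [[0, -1, 1], [0, 1, 0], [1, -2, 0]], D = diag(4, 5, -2), P⁻¹ = [[0, 2, 1], [0, 1, 0], [1, 1, 0]].
T⁴ = P·diag(256, 625, 16)·P⁻¹ = [[16, -609, 0], [0, 625, 0], [0, -738, 256]].
The requested entry is -738.

-738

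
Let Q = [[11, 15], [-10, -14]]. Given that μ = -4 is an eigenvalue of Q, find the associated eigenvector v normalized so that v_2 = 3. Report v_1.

Q + 4I = [[15, 15], [-10, -10]].
Solving (Q + 4I)v = 0 gives the eigenspace spanned by (-3, 3).
With v_2 = 3, v = (-3, 3), so v_1 = -3.

-3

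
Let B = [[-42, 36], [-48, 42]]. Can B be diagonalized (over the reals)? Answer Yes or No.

Yes

Characteristic polynomial: p(r) = r^2 - 36 = (r - 6)(r + 6).
All 2 eigenvalues are distinct, so B is diagonalizable.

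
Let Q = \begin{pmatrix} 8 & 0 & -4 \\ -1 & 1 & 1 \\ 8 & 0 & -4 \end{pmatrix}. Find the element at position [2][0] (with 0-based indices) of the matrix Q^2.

Characteristic polynomial: s^3 - 5s^2 + 4s = s(s - 4)(s - 1), so the eigenvalues are 0, 1, 4.
s=1: eigenvector (0, 1, 0).
s=0: eigenvector (1, -1, 2).
s=4: eigenvector (-1, 0, -1).
P = [[0, 1, -1], [1, -1, 0], [0, 2, -1]], D = diag(1, 0, 4), P⁻¹ = [[-1, 1, 1], [-1, 0, 1], [-2, 0, 1]].
Q² = P·diag(1, 0, 16)·P⁻¹ = [[32, 0, -16], [-1, 1, 1], [32, 0, -16]].
The requested entry is 32.

32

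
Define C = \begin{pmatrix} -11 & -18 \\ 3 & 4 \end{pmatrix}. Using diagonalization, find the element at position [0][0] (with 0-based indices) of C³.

-359

Characteristic polynomial: t^2 + 7t + 10 = (t + 2)(t + 5), so the eigenvalues are -5, -2.
t=-2: eigenvector (-2, 1).
t=-5: eigenvector (-3, 1).
P = [[-2, -3], [1, 1]], D = diag(-2, -5), P⁻¹ = [[1, 3], [-1, -2]].
C³ = P·diag(-8, -125)·P⁻¹ = [[-359, -702], [117, 226]].
The requested entry is -359.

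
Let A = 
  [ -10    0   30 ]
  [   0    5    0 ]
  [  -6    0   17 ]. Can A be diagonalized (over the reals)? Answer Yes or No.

Yes

Characteristic polynomial: p(s) = s^3 - 12s^2 + 45s - 50 = (s - 5)^2(s - 2).
s = 5 has algebraic multiplicity 2; rank(A − 5I) = 1, so geometric multiplicity = 2.
Every eigenvalue has geometric = algebraic multiplicity, so A is diagonalizable.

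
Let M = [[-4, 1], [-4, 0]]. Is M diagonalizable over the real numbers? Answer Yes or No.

Characteristic polynomial: p(μ) = μ^2 + 4μ + 4 = (μ + 2)^2.
μ = -2 has algebraic multiplicity 2; rank(M + 2I) = 1, so geometric multiplicity = 1.
Geometric multiplicity < algebraic multiplicity, so M is not diagonalizable.

No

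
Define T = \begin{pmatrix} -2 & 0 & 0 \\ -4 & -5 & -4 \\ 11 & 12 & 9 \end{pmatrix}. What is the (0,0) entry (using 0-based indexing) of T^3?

Characteristic polynomial: μ^3 - 2μ^2 - 5μ + 6 = (μ - 3)(μ - 1)(μ + 2), so the eigenvalues are -2, 1, 3.
μ=-2: eigenvector (1, 0, -1).
μ=3: eigenvector (0, 1, -2).
μ=1: eigenvector (0, 2, -3).
P = [[1, 0, 0], [0, 1, 2], [-1, -2, -3]], D = diag(-2, 3, 1), P⁻¹ = [[1, 0, 0], [-2, -3, -2], [1, 2, 1]].
T³ = P·diag(-8, 27, 1)·P⁻¹ = [[-8, 0, 0], [-52, -77, -52], [113, 156, 105]].
The requested entry is -8.

-8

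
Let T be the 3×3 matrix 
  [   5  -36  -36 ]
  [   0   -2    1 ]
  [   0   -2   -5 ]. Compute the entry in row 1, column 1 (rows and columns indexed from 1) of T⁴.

625

Characteristic polynomial: r^3 + 2r^2 - 23r - 60 = (r - 5)(r + 3)(r + 4), so the eigenvalues are -4, -3, 5.
r=-4: eigenvector (-4, 1, -2).
r=5: eigenvector (1, 0, 0).
r=-3: eigenvector (0, 1, -1).
P = [[-4, 1, 0], [1, 0, 1], [-2, 0, -1]], D = diag(-4, 5, -3), P⁻¹ = [[0, -1, -1], [1, -4, -4], [0, 2, 1]].
T⁴ = P·diag(256, 625, 81)·P⁻¹ = [[625, -1476, -1476], [0, -94, -175], [0, 350, 431]].
The requested entry is 625.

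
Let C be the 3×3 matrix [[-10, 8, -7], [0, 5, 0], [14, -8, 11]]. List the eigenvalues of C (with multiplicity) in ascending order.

Characteristic polynomial: p(λ) = λ^3 - 6λ^2 - 7λ + 60 = (λ - 5)(λ - 4)(λ + 3).
Roots (with multiplicity): -3, 4, 5.

-3, 4, 5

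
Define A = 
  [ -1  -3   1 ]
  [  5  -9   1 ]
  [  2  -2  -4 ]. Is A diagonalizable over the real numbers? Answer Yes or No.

No

Characteristic polynomial: p(r) = r^3 + 14r^2 + 64r + 96 = (r + 4)^2(r + 6).
r = -4 has algebraic multiplicity 2; rank(A + 4I) = 2, so geometric multiplicity = 1.
Geometric multiplicity < algebraic multiplicity, so A is not diagonalizable.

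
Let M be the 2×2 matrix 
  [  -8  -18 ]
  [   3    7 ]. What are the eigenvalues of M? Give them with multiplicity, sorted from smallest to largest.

Characteristic polynomial: p(r) = r^2 + r - 2 = (r - 1)(r + 2).
Roots (with multiplicity): -2, 1.

-2, 1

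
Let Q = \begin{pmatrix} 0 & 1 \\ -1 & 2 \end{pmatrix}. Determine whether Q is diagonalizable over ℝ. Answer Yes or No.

No

Characteristic polynomial: p(μ) = μ^2 - 2μ + 1 = (μ - 1)^2.
μ = 1 has algebraic multiplicity 2; rank(Q − 1I) = 1, so geometric multiplicity = 1.
Geometric multiplicity < algebraic multiplicity, so Q is not diagonalizable.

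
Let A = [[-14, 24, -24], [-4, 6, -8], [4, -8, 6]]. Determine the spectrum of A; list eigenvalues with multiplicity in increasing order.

-2, -2, 2

Characteristic polynomial: p(μ) = μ^3 + 2μ^2 - 4μ - 8 = (μ - 2)(μ + 2)^2.
Roots (with multiplicity): -2, -2, 2.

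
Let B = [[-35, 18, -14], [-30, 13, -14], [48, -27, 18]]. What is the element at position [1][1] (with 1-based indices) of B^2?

13

Characteristic polynomial: r^3 + 4r^2 - 17r - 60 = (r - 4)(r + 3)(r + 5), so the eigenvalues are -5, -3, 4.
r=-3: eigenvector (1, 1, -1).
r=-5: eigenvector (-2, -1, 3).
r=4: eigenvector (-2, -2, 3).
P = [[1, -2, -2], [1, -1, -2], [-1, 3, 3]], D = diag(-3, -5, 4), P⁻¹ = [[3, 0, 2], [-1, 1, 0], [2, -1, 1]].
B² = P·diag(9, 25, 16)·P⁻¹ = [[13, -18, -14], [-12, 7, -14], [-6, 27, 30]].
The requested entry is 13.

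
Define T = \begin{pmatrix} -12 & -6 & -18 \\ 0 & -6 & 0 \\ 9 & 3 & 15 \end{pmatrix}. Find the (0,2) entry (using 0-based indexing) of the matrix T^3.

Characteristic polynomial: s^3 + 3s^2 - 36s - 108 = (s - 6)(s + 3)(s + 6), so the eigenvalues are -6, -3, 6.
s=6: eigenvector (-1, 0, 1).
s=-6: eigenvector (2, 1, -1).
s=-3: eigenvector (-2, 0, 1).
P = [[-1, 2, -2], [0, 1, 0], [1, -1, 1]], D = diag(6, -6, -3), P⁻¹ = [[1, 0, 2], [0, 1, 0], [-1, 1, -1]].
T³ = P·diag(216, -216, -27)·P⁻¹ = [[-270, -378, -486], [0, -216, 0], [243, 189, 459]].
The requested entry is -486.

-486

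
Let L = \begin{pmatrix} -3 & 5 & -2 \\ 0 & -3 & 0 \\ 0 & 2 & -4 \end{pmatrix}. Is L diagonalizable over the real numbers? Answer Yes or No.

Characteristic polynomial: p(s) = s^3 + 10s^2 + 33s + 36 = (s + 3)^2(s + 4).
s = -3 has algebraic multiplicity 2; rank(L + 3I) = 2, so geometric multiplicity = 1.
Geometric multiplicity < algebraic multiplicity, so L is not diagonalizable.

No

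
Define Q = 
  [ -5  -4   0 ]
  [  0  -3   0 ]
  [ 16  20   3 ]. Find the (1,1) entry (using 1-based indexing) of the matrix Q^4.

Characteristic polynomial: t^3 + 5t^2 - 9t - 45 = (t - 3)(t + 3)(t + 5), so the eigenvalues are -5, -3, 3.
t=-3: eigenvector (-2, 1, 2).
t=-5: eigenvector (1, 0, -2).
t=3: eigenvector (0, 0, 1).
P = [[-2, 1, 0], [1, 0, 0], [2, -2, 1]], D = diag(-3, -5, 3), P⁻¹ = [[0, 1, 0], [1, 2, 0], [2, 2, 1]].
Q⁴ = P·diag(81, 625, 81)·P⁻¹ = [[625, 1088, 0], [0, 81, 0], [-1088, -2176, 81]].
The requested entry is 625.

625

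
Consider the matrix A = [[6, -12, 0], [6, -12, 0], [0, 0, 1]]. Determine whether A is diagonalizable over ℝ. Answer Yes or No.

Yes

Characteristic polynomial: p(λ) = λ^3 + 5λ^2 - 6λ = λ(λ - 1)(λ + 6).
All 3 eigenvalues are distinct, so A is diagonalizable.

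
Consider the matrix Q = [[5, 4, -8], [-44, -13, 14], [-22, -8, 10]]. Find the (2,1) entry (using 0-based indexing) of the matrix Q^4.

Characteristic polynomial: t^3 - 2t^2 - 33t + 90 = (t - 5)(t - 3)(t + 6), so the eigenvalues are -6, 3, 5.
t=5: eigenvector (1, -4, -2).
t=3: eigenvector (-2, 9, 4).
t=-6: eigenvector (0, 2, 1).
P = [[1, -2, 0], [-4, 9, 2], [-2, 4, 1]], D = diag(5, 3, -6), P⁻¹ = [[1, 2, -4], [0, 1, -2], [2, 0, 1]].
Q⁴ = P·diag(625, 81, 1296)·P⁻¹ = [[625, 1088, -2176], [2684, -4271, 11134], [1342, -2176, 5648]].
The requested entry is -2176.

-2176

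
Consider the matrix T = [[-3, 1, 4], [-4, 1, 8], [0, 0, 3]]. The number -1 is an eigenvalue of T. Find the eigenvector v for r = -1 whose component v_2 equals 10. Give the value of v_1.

5

T + 1I = [[-2, 1, 4], [-4, 2, 8], [0, 0, 4]].
Solving (T + 1I)v = 0 gives the eigenspace spanned by (5, 10, 0).
With v_2 = 10, v = (5, 10, 0), so v_1 = 5.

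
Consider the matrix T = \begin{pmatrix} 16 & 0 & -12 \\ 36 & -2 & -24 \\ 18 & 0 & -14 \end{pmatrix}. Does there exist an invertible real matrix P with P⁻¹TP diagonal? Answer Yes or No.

Yes

Characteristic polynomial: p(μ) = μ^3 - 12μ - 16 = (μ - 4)(μ + 2)^2.
μ = -2 has algebraic multiplicity 2; rank(T + 2I) = 1, so geometric multiplicity = 2.
Every eigenvalue has geometric = algebraic multiplicity, so T is diagonalizable.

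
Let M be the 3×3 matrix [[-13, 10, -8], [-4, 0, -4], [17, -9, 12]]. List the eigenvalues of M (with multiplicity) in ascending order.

-5, 2, 2

Characteristic polynomial: p(r) = r^3 + r^2 - 16r + 20 = (r - 2)^2(r + 5).
Roots (with multiplicity): -5, 2, 2.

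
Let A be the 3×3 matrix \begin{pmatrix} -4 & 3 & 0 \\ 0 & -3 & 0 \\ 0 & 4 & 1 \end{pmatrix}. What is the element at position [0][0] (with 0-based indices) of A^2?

16

Characteristic polynomial: s^3 + 6s^2 + 5s - 12 = (s - 1)(s + 3)(s + 4), so the eigenvalues are -4, -3, 1.
s=-4: eigenvector (1, 0, 0).
s=-3: eigenvector (3, 1, -1).
s=1: eigenvector (0, 0, 1).
P = [[1, 3, 0], [0, 1, 0], [0, -1, 1]], D = diag(-4, -3, 1), P⁻¹ = [[1, -3, 0], [0, 1, 0], [0, 1, 1]].
A² = P·diag(16, 9, 1)·P⁻¹ = [[16, -21, 0], [0, 9, 0], [0, -8, 1]].
The requested entry is 16.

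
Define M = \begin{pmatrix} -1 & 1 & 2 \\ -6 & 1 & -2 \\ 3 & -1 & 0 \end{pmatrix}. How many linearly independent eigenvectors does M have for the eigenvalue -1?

1

M + 1I = [[0, 1, 2], [-6, 2, -2], [3, -1, 1]].
This matrix has rank 2, so its null space has dimension 3 − 2 = 1.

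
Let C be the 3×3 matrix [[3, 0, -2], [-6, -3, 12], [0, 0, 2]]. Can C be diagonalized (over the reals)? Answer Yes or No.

Yes

Characteristic polynomial: p(μ) = μ^3 - 2μ^2 - 9μ + 18 = (μ - 3)(μ - 2)(μ + 3).
All 3 eigenvalues are distinct, so C is diagonalizable.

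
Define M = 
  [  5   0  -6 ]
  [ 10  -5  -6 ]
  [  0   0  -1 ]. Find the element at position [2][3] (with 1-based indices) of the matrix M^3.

Characteristic polynomial: s^3 + s^2 - 25s - 25 = (s - 5)(s + 1)(s + 5), so the eigenvalues are -5, -1, 5.
s=-5: eigenvector (0, 1, 0).
s=5: eigenvector (1, 1, 0).
s=-1: eigenvector (1, 1, 1).
P = [[0, 1, 1], [1, 1, 1], [0, 0, 1]], D = diag(-5, 5, -1), P⁻¹ = [[-1, 1, 0], [1, 0, -1], [0, 0, 1]].
M³ = P·diag(-125, 125, -1)·P⁻¹ = [[125, 0, -126], [250, -125, -126], [0, 0, -1]].
The requested entry is -126.

-126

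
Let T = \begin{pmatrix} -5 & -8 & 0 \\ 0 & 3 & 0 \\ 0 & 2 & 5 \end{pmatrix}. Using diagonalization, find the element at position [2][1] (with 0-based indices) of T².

16

Characteristic polynomial: s^3 - 3s^2 - 25s + 75 = (s - 5)(s - 3)(s + 5), so the eigenvalues are -5, 3, 5.
s=-5: eigenvector (1, 0, 0).
s=5: eigenvector (0, 0, 1).
s=3: eigenvector (-1, 1, -1).
P = [[1, 0, -1], [0, 0, 1], [0, 1, -1]], D = diag(-5, 5, 3), P⁻¹ = [[1, 1, 0], [0, 1, 1], [0, 1, 0]].
T² = P·diag(25, 25, 9)·P⁻¹ = [[25, 16, 0], [0, 9, 0], [0, 16, 25]].
The requested entry is 16.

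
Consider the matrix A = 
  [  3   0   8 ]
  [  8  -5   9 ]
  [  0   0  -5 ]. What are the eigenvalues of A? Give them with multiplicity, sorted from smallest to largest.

Characteristic polynomial: p(t) = t^3 + 7t^2 - 5t - 75 = (t - 3)(t + 5)^2.
Roots (with multiplicity): -5, -5, 3.

-5, -5, 3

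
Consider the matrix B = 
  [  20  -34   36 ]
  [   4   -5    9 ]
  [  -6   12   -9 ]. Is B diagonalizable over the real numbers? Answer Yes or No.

Characteristic polynomial: p(s) = s^3 - 6s^2 + 9s = s(s - 3)^2.
s = 3 has algebraic multiplicity 2; rank(B − 3I) = 2, so geometric multiplicity = 1.
Geometric multiplicity < algebraic multiplicity, so B is not diagonalizable.

No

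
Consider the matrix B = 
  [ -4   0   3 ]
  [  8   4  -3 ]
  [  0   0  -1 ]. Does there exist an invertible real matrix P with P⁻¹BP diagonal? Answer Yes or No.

Yes

Characteristic polynomial: p(λ) = λ^3 + λ^2 - 16λ - 16 = (λ - 4)(λ + 1)(λ + 4).
All 3 eigenvalues are distinct, so B is diagonalizable.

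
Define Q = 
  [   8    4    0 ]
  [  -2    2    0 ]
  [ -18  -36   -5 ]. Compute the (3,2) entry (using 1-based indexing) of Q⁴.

1476

Characteristic polynomial: μ^3 - 5μ^2 - 26μ + 120 = (μ - 6)(μ - 4)(μ + 5), so the eigenvalues are -5, 4, 6.
μ=-5: eigenvector (0, 0, 1).
μ=4: eigenvector (-1, 1, -2).
μ=6: eigenvector (2, -1, 0).
P = [[0, -1, 2], [0, 1, -1], [1, -2, 0]], D = diag(-5, 4, 6), P⁻¹ = [[2, 4, 1], [1, 2, 0], [1, 1, 0]].
Q⁴ = P·diag(625, 256, 1296)·P⁻¹ = [[2336, 2080, 0], [-1040, -784, 0], [738, 1476, 625]].
The requested entry is 1476.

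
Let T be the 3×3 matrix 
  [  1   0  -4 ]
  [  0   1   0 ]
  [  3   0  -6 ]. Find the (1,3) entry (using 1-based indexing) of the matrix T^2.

Characteristic polynomial: r^3 + 4r^2 + r - 6 = (r - 1)(r + 2)(r + 3), so the eigenvalues are -3, -2, 1.
r=-2: eigenvector (4, 0, 3).
r=1: eigenvector (0, 1, 0).
r=-3: eigenvector (1, 0, 1).
P = [[4, 0, 1], [0, 1, 0], [3, 0, 1]], D = diag(-2, 1, -3), P⁻¹ = [[1, 0, -1], [0, 1, 0], [-3, 0, 4]].
T² = P·diag(4, 1, 9)·P⁻¹ = [[-11, 0, 20], [0, 1, 0], [-15, 0, 24]].
The requested entry is 20.

20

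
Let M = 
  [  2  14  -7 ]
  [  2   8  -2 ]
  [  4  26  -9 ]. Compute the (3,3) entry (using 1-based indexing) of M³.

-237

Characteristic polynomial: t^3 - t^2 - 22t + 40 = (t - 4)(t - 2)(t + 5), so the eigenvalues are -5, 2, 4.
t=2: eigenvector (1, -1, -2).
t=4: eigenvector (0, 1, 2).
t=-5: eigenvector (1, 0, 1).
P = [[1, 0, 1], [-1, 1, 0], [-2, 2, 1]], D = diag(2, 4, -5), P⁻¹ = [[1, 2, -1], [1, 3, -1], [0, -2, 1]].
M³ = P·diag(8, 64, -125)·P⁻¹ = [[8, 266, -133], [56, 176, -56], [112, 602, -237]].
The requested entry is -237.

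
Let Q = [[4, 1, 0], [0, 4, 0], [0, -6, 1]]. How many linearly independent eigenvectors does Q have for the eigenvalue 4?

Q − 4I = [[0, 1, 0], [0, 0, 0], [0, -6, -3]].
This matrix has rank 2, so its null space has dimension 3 − 2 = 1.

1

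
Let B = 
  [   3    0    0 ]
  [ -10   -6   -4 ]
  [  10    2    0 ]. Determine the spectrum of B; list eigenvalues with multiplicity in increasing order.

-4, -2, 3

Characteristic polynomial: p(μ) = μ^3 + 3μ^2 - 10μ - 24 = (μ - 3)(μ + 2)(μ + 4).
Roots (with multiplicity): -4, -2, 3.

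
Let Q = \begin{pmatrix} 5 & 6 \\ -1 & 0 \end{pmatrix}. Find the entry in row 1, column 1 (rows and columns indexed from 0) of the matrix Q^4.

Characteristic polynomial: t^2 - 5t + 6 = (t - 3)(t - 2), so the eigenvalues are 2, 3.
t=3: eigenvector (-3, 1).
t=2: eigenvector (-2, 1).
P = [[-3, -2], [1, 1]], D = diag(3, 2), P⁻¹ = [[-1, -2], [1, 3]].
Q⁴ = P·diag(81, 16)·P⁻¹ = [[211, 390], [-65, -114]].
The requested entry is -114.

-114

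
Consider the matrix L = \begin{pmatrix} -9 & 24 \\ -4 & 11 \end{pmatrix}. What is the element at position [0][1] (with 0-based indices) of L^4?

Characteristic polynomial: r^2 - 2r - 3 = (r - 3)(r + 1), so the eigenvalues are -1, 3.
r=-1: eigenvector (3, 1).
r=3: eigenvector (2, 1).
P = [[3, 2], [1, 1]], D = diag(-1, 3), P⁻¹ = [[1, -2], [-1, 3]].
L⁴ = P·diag(1, 81)·P⁻¹ = [[-159, 480], [-80, 241]].
The requested entry is 480.

480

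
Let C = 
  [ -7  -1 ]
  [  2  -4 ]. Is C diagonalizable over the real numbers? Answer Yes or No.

Characteristic polynomial: p(t) = t^2 + 11t + 30 = (t + 5)(t + 6).
All 2 eigenvalues are distinct, so C is diagonalizable.

Yes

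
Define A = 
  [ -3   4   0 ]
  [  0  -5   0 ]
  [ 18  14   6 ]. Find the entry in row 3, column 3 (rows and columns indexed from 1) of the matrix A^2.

Characteristic polynomial: t^3 + 2t^2 - 33t - 90 = (t - 6)(t + 3)(t + 5), so the eigenvalues are -5, -3, 6.
t=-3: eigenvector (1, 0, -2).
t=-5: eigenvector (-2, 1, 2).
t=6: eigenvector (0, 0, 1).
P = [[1, -2, 0], [0, 1, 0], [-2, 2, 1]], D = diag(-3, -5, 6), P⁻¹ = [[1, 2, 0], [0, 1, 0], [2, 2, 1]].
A² = P·diag(9, 25, 36)·P⁻¹ = [[9, -32, 0], [0, 25, 0], [54, 86, 36]].
The requested entry is 36.

36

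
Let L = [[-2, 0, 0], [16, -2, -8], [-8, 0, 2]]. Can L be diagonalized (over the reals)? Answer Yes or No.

Characteristic polynomial: p(s) = s^3 + 2s^2 - 4s - 8 = (s - 2)(s + 2)^2.
s = -2 has algebraic multiplicity 2; rank(L + 2I) = 1, so geometric multiplicity = 2.
Every eigenvalue has geometric = algebraic multiplicity, so L is diagonalizable.

Yes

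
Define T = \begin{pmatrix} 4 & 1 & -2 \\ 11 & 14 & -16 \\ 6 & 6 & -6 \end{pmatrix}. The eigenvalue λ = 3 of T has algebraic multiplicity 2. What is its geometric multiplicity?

1

T − 3I = [[1, 1, -2], [11, 11, -16], [6, 6, -9]].
This matrix has rank 2, so its null space has dimension 3 − 2 = 1.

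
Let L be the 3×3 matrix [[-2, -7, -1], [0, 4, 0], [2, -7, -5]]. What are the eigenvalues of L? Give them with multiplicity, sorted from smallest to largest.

Characteristic polynomial: p(λ) = λ^3 + 3λ^2 - 16λ - 48 = (λ - 4)(λ + 3)(λ + 4).
Roots (with multiplicity): -4, -3, 4.

-4, -3, 4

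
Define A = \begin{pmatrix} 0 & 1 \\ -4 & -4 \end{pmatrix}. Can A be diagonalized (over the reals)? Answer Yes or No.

No

Characteristic polynomial: p(s) = s^2 + 4s + 4 = (s + 2)^2.
s = -2 has algebraic multiplicity 2; rank(A + 2I) = 1, so geometric multiplicity = 1.
Geometric multiplicity < algebraic multiplicity, so A is not diagonalizable.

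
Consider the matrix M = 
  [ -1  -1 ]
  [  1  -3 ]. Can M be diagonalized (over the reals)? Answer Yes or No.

No

Characteristic polynomial: p(μ) = μ^2 + 4μ + 4 = (μ + 2)^2.
μ = -2 has algebraic multiplicity 2; rank(M + 2I) = 1, so geometric multiplicity = 1.
Geometric multiplicity < algebraic multiplicity, so M is not diagonalizable.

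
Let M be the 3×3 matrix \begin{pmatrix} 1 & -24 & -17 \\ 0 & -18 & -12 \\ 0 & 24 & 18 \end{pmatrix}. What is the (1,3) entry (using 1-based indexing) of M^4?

Characteristic polynomial: s^3 - s^2 - 36s + 36 = (s - 6)(s - 1)(s + 6), so the eigenvalues are -6, 1, 6.
s=-6: eigenvector (1, 1, -1).
s=6: eigenvector (2, 1, -2).
s=1: eigenvector (1, 0, 0).
P = [[1, 2, 1], [1, 1, 0], [-1, -2, 0]], D = diag(-6, 6, 1), P⁻¹ = [[0, 2, 1], [0, -1, -1], [1, 0, 1]].
M⁴ = P·diag(1296, 1296, 1)·P⁻¹ = [[1, 0, -1295], [0, 1296, 0], [0, 0, 1296]].
The requested entry is -1295.

-1295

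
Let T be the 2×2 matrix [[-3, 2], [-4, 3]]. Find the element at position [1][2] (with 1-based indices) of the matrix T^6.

0

Characteristic polynomial: μ^2 - 1 = (μ - 1)(μ + 1), so the eigenvalues are -1, 1.
μ=1: eigenvector (-1, -2).
μ=-1: eigenvector (1, 1).
P = [[-1, 1], [-2, 1]], D = diag(1, -1), P⁻¹ = [[1, -1], [2, -1]].
T⁶ = P·diag(1, 1)·P⁻¹ = [[1, 0], [0, 1]].
The requested entry is 0.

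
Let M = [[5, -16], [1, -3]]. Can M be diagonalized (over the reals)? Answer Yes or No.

Characteristic polynomial: p(r) = r^2 - 2r + 1 = (r - 1)^2.
r = 1 has algebraic multiplicity 2; rank(M − 1I) = 1, so geometric multiplicity = 1.
Geometric multiplicity < algebraic multiplicity, so M is not diagonalizable.

No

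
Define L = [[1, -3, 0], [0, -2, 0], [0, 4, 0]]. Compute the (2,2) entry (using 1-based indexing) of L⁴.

16

Characteristic polynomial: λ^3 + λ^2 - 2λ = λ(λ - 1)(λ + 2), so the eigenvalues are -2, 0, 1.
λ=1: eigenvector (1, 0, 0).
λ=0: eigenvector (0, 0, 1).
λ=-2: eigenvector (1, 1, -2).
P = [[1, 0, 1], [0, 0, 1], [0, 1, -2]], D = diag(1, 0, -2), P⁻¹ = [[1, -1, 0], [0, 2, 1], [0, 1, 0]].
L⁴ = P·diag(1, 0, 16)·P⁻¹ = [[1, 15, 0], [0, 16, 0], [0, -32, 0]].
The requested entry is 16.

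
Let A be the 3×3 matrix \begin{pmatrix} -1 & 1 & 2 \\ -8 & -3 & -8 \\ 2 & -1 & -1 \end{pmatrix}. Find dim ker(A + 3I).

1

A + 3I = [[2, 1, 2], [-8, 0, -8], [2, -1, 2]].
This matrix has rank 2, so its null space has dimension 3 − 2 = 1.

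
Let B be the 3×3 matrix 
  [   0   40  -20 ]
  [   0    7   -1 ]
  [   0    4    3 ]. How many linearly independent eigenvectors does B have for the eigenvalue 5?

B − 5I = [[-5, 40, -20], [0, 2, -1], [0, 4, -2]].
This matrix has rank 2, so its null space has dimension 3 − 2 = 1.

1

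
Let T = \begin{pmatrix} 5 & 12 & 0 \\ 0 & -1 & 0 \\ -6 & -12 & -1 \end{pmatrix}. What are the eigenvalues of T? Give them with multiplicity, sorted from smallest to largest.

Characteristic polynomial: p(r) = r^3 - 3r^2 - 9r - 5 = (r - 5)(r + 1)^2.
Roots (with multiplicity): -1, -1, 5.

-1, -1, 5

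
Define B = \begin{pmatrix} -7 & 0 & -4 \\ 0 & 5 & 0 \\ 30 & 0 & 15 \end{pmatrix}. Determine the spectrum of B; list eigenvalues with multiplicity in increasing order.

Characteristic polynomial: p(λ) = λ^3 - 13λ^2 + 55λ - 75 = (λ - 5)^2(λ - 3).
Roots (with multiplicity): 3, 5, 5.

3, 5, 5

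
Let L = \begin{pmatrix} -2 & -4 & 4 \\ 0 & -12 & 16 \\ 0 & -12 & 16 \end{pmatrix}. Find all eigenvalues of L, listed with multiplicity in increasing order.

-2, 0, 4

Characteristic polynomial: p(r) = r^3 - 2r^2 - 8r = r(r - 4)(r + 2).
Roots (with multiplicity): -2, 0, 4.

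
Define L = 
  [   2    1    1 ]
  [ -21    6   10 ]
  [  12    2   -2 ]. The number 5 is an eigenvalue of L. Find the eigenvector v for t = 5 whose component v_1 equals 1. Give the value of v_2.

1

L − 5I = [[-3, 1, 1], [-21, 1, 10], [12, 2, -7]].
Solving (L − 5I)v = 0 gives the eigenspace spanned by (1, 1, 2).
With v_1 = 1, v = (1, 1, 2), so v_2 = 1.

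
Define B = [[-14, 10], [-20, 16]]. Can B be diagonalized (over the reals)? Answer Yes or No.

Characteristic polynomial: p(λ) = λ^2 - 2λ - 24 = (λ - 6)(λ + 4).
All 2 eigenvalues are distinct, so B is diagonalizable.

Yes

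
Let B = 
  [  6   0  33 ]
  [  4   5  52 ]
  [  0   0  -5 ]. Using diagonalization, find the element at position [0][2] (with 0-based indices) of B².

33

Characteristic polynomial: λ^3 - 6λ^2 - 25λ + 150 = (λ - 6)(λ - 5)(λ + 5), so the eigenvalues are -5, 5, 6.
λ=6: eigenvector (1, 4, 0).
λ=5: eigenvector (0, 1, 0).
λ=-5: eigenvector (-3, -4, 1).
P = [[1, 0, -3], [4, 1, -4], [0, 0, 1]], D = diag(6, 5, -5), P⁻¹ = [[1, 0, 3], [-4, 1, -8], [0, 0, 1]].
B² = P·diag(36, 25, 25)·P⁻¹ = [[36, 0, 33], [44, 25, 132], [0, 0, 25]].
The requested entry is 33.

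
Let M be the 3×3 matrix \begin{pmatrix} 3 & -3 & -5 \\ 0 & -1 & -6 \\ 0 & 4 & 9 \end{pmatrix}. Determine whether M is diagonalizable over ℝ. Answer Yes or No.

Characteristic polynomial: p(r) = r^3 - 11r^2 + 39r - 45 = (r - 5)(r - 3)^2.
r = 3 has algebraic multiplicity 2; rank(M − 3I) = 2, so geometric multiplicity = 1.
Geometric multiplicity < algebraic multiplicity, so M is not diagonalizable.

No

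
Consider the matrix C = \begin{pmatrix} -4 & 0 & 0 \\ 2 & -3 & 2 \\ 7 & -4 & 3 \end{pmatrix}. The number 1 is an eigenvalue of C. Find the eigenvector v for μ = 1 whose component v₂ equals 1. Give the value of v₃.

C − 1I = [[-5, 0, 0], [2, -4, 2], [7, -4, 2]].
Solving (C − 1I)v = 0 gives the eigenspace spanned by (0, 1, 2).
With v₂ = 1, v = (0, 1, 2), so v₃ = 2.

2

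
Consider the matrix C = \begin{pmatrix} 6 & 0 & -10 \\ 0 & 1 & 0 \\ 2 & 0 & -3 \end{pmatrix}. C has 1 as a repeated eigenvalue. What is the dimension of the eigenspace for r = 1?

C − 1I = [[5, 0, -10], [0, 0, 0], [2, 0, -4]].
This matrix has rank 1, so its null space has dimension 3 − 1 = 2.

2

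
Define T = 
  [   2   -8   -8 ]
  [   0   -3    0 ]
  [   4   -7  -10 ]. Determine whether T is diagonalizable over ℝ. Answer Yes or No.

Yes

Characteristic polynomial: p(s) = s^3 + 11s^2 + 36s + 36 = (s + 2)(s + 3)(s + 6).
All 3 eigenvalues are distinct, so T is diagonalizable.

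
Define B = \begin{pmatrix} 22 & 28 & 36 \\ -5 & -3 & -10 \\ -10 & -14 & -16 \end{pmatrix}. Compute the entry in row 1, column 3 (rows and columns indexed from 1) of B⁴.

-1000

Characteristic polynomial: s^3 - 3s^2 - 10s + 24 = (s - 4)(s - 2)(s + 3), so the eigenvalues are -3, 2, 4.
s=2: eigenvector (5, -1, -2).
s=-3: eigenvector (-4, 1, 2).
s=4: eigenvector (-2, 0, 1).
P = [[5, -4, -2], [-1, 1, 0], [-2, 2, 1]], D = diag(2, -3, 4), P⁻¹ = [[1, 0, 2], [1, 1, 2], [0, -2, 1]].
B⁴ = P·diag(16, 81, 256)·P⁻¹ = [[-244, 700, -1000], [65, 81, 130], [130, -350, 516]].
The requested entry is -1000.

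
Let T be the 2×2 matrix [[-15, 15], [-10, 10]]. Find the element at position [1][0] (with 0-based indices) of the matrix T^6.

31250

Characteristic polynomial: s^2 + 5s = s(s + 5), so the eigenvalues are -5, 0.
s=-5: eigenvector (-3, -2).
s=0: eigenvector (1, 1).
P = [[-3, 1], [-2, 1]], D = diag(-5, 0), P⁻¹ = [[-1, 1], [-2, 3]].
T⁶ = P·diag(15625, 0)·P⁻¹ = [[46875, -46875], [31250, -31250]].
The requested entry is 31250.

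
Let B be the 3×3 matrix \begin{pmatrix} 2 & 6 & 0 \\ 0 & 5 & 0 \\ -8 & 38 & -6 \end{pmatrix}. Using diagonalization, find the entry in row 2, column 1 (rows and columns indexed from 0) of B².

-86

Characteristic polynomial: λ^3 - λ^2 - 32λ + 60 = (λ - 5)(λ - 2)(λ + 6), so the eigenvalues are -6, 2, 5.
λ=2: eigenvector (1, 0, -1).
λ=-6: eigenvector (0, 0, 1).
λ=5: eigenvector (2, 1, 2).
P = [[1, 0, 2], [0, 0, 1], [-1, 1, 2]], D = diag(2, -6, 5), P⁻¹ = [[1, -2, 0], [1, -4, 1], [0, 1, 0]].
B² = P·diag(4, 36, 25)·P⁻¹ = [[4, 42, 0], [0, 25, 0], [32, -86, 36]].
The requested entry is -86.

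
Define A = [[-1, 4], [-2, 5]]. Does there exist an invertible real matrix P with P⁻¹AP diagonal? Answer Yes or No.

Characteristic polynomial: p(r) = r^2 - 4r + 3 = (r - 3)(r - 1).
All 2 eigenvalues are distinct, so A is diagonalizable.

Yes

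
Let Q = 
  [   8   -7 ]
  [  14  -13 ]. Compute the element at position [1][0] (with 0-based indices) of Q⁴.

Characteristic polynomial: t^2 + 5t - 6 = (t - 1)(t + 6), so the eigenvalues are -6, 1.
t=-6: eigenvector (1, 2).
t=1: eigenvector (-1, -1).
P = [[1, -1], [2, -1]], D = diag(-6, 1), P⁻¹ = [[-1, 1], [-2, 1]].
Q⁴ = P·diag(1296, 1)·P⁻¹ = [[-1294, 1295], [-2590, 2591]].
The requested entry is -2590.

-2590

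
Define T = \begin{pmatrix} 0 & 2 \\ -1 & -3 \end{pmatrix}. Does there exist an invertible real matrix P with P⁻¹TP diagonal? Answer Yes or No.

Characteristic polynomial: p(μ) = μ^2 + 3μ + 2 = (μ + 1)(μ + 2).
All 2 eigenvalues are distinct, so T is diagonalizable.

Yes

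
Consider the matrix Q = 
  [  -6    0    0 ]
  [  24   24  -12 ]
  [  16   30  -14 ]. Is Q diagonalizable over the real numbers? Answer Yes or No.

Characteristic polynomial: p(r) = r^3 - 4r^2 - 36r + 144 = (r - 6)(r - 4)(r + 6).
All 3 eigenvalues are distinct, so Q is diagonalizable.

Yes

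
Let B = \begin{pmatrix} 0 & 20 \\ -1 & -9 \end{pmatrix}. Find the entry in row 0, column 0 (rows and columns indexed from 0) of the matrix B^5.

Characteristic polynomial: r^2 + 9r + 20 = (r + 4)(r + 5), so the eigenvalues are -5, -4.
r=-4: eigenvector (-5, 1).
r=-5: eigenvector (-4, 1).
P = [[-5, -4], [1, 1]], D = diag(-4, -5), P⁻¹ = [[-1, -4], [1, 5]].
B⁵ = P·diag(-1024, -3125)·P⁻¹ = [[7380, 42020], [-2101, -11529]].
The requested entry is 7380.

7380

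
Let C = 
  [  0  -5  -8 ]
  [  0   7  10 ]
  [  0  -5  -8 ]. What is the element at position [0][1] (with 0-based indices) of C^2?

5

Characteristic polynomial: s^3 + s^2 - 6s = s(s - 2)(s + 3), so the eigenvalues are -3, 0, 2.
s=0: eigenvector (1, 0, 0).
s=-3: eigenvector (-1, 1, -1).
s=2: eigenvector (-1, 2, -1).
P = [[1, -1, -1], [0, 1, 2], [0, -1, -1]], D = diag(0, -3, 2), P⁻¹ = [[1, 0, -1], [0, -1, -2], [0, 1, 1]].
C² = P·diag(0, 9, 4)·P⁻¹ = [[0, 5, 14], [0, -1, -10], [0, 5, 14]].
The requested entry is 5.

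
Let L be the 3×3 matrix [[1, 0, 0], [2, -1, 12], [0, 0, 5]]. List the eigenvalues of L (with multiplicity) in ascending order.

-1, 1, 5

Characteristic polynomial: p(μ) = μ^3 - 5μ^2 - μ + 5 = (μ - 5)(μ - 1)(μ + 1).
Roots (with multiplicity): -1, 1, 5.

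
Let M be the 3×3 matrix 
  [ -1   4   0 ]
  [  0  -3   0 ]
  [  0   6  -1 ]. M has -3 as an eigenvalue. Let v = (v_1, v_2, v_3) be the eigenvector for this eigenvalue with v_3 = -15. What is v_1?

-10

M + 3I = [[2, 4, 0], [0, 0, 0], [0, 6, 2]].
Solving (M + 3I)v = 0 gives the eigenspace spanned by (-10, 5, -15).
With v_3 = -15, v = (-10, 5, -15), so v_1 = -10.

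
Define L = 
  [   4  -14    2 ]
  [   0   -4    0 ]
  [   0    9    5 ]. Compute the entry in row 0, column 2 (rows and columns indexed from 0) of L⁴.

738

Characteristic polynomial: μ^3 - 5μ^2 - 16μ + 80 = (μ - 5)(μ - 4)(μ + 4), so the eigenvalues are -4, 4, 5.
μ=4: eigenvector (1, 0, 0).
μ=-4: eigenvector (2, 1, -1).
μ=5: eigenvector (2, 0, 1).
P = [[1, 2, 2], [0, 1, 0], [0, -1, 1]], D = diag(4, -4, 5), P⁻¹ = [[1, -4, -2], [0, 1, 0], [0, 1, 1]].
L⁴ = P·diag(256, 256, 625)·P⁻¹ = [[256, 738, 738], [0, 256, 0], [0, 369, 625]].
The requested entry is 738.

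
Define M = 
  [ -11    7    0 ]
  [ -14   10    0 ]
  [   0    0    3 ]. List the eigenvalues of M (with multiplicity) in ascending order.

-4, 3, 3

Characteristic polynomial: p(t) = t^3 - 2t^2 - 15t + 36 = (t - 3)^2(t + 4).
Roots (with multiplicity): -4, 3, 3.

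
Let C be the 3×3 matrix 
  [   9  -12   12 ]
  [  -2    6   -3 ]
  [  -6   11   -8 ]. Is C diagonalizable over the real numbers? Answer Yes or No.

Characteristic polynomial: p(λ) = λ^3 - 7λ^2 + 15λ - 9 = (λ - 3)^2(λ - 1).
λ = 3 has algebraic multiplicity 2; rank(C − 3I) = 2, so geometric multiplicity = 1.
Geometric multiplicity < algebraic multiplicity, so C is not diagonalizable.

No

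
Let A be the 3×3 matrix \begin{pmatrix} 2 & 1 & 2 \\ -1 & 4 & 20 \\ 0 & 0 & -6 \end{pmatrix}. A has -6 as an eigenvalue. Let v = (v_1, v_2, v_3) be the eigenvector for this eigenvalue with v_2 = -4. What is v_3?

2

A + 6I = [[8, 1, 2], [-1, 10, 20], [0, 0, 0]].
Solving (A + 6I)v = 0 gives the eigenspace spanned by (0, -4, 2).
With v_2 = -4, v = (0, -4, 2), so v_3 = 2.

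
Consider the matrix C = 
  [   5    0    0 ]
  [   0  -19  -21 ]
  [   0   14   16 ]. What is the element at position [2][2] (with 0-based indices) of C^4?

-1202

Characteristic polynomial: λ^3 - 2λ^2 - 25λ + 50 = (λ - 5)(λ - 2)(λ + 5), so the eigenvalues are -5, 2, 5.
λ=5: eigenvector (1, 0, 0).
λ=-5: eigenvector (0, 3, -2).
λ=2: eigenvector (0, -1, 1).
P = [[1, 0, 0], [0, 3, -1], [0, -2, 1]], D = diag(5, -5, 2), P⁻¹ = [[1, 0, 0], [0, 1, 1], [0, 2, 3]].
C⁴ = P·diag(625, 625, 16)·P⁻¹ = [[625, 0, 0], [0, 1843, 1827], [0, -1218, -1202]].
The requested entry is -1202.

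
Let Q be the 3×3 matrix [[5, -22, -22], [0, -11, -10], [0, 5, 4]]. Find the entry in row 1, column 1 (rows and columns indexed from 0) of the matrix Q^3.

-431

Characteristic polynomial: t^3 + 2t^2 - 29t - 30 = (t - 5)(t + 1)(t + 6), so the eigenvalues are -6, -1, 5.
t=5: eigenvector (1, 0, 0).
t=-6: eigenvector (2, 2, -1).
t=-1: eigenvector (0, -1, 1).
P = [[1, 2, 0], [0, 2, -1], [0, -1, 1]], D = diag(5, -6, -1), P⁻¹ = [[1, -2, -2], [0, 1, 1], [0, 1, 2]].
Q³ = P·diag(125, -216, -1)·P⁻¹ = [[125, -682, -682], [0, -431, -430], [0, 215, 214]].
The requested entry is -431.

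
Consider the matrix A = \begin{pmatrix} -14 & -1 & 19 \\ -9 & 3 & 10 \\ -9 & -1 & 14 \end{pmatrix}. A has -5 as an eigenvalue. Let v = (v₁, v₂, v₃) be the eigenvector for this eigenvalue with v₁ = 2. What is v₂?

1

A + 5I = [[-9, -1, 19], [-9, 8, 10], [-9, -1, 19]].
Solving (A + 5I)v = 0 gives the eigenspace spanned by (2, 1, 1).
With v₁ = 2, v = (2, 1, 1), so v₂ = 1.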